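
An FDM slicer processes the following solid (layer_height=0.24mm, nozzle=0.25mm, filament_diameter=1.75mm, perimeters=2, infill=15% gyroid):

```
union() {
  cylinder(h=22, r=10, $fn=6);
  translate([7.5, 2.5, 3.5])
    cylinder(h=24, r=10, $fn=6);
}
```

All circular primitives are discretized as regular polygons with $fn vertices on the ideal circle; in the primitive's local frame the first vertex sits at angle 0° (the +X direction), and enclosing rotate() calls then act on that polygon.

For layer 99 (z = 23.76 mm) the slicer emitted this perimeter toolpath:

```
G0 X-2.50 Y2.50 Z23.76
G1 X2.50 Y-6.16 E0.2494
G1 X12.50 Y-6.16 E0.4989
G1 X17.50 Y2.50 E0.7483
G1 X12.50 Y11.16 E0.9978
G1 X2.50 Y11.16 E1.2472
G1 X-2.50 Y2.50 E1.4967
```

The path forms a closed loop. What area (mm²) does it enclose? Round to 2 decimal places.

259.80 mm²

Apply the shoelace formula to the sequence of (X, Y) vertices; enclosed area = 259.80 mm².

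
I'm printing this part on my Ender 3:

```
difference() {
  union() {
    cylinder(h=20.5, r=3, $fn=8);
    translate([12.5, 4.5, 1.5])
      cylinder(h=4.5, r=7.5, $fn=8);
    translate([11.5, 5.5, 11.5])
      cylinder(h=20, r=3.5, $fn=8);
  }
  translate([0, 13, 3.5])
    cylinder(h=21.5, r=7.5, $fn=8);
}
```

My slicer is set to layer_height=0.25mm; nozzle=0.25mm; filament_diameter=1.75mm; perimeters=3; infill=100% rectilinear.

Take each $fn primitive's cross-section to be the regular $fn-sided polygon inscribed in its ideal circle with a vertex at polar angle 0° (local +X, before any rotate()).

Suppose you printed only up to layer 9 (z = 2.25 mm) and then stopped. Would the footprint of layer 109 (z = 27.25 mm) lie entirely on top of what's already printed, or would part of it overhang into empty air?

entirely on top

Compare the two slices. At z = 2.25: the r=3 cylinder contributes a regular 8-gon of circumradius 3 (area = (8/2)·3.000²·sin(360°/8) = 25.46 mm²); the r=7.5 cylinder at (12.5, 4.5) contributes a regular 8-gon of circumradius 7.5 (area = (8/2)·7.500²·sin(360°/8) = 159.10 mm²); the cylinder at (11.5, 5.5) does not reach this height (z outside [11.5, 31.5]); Combining (union): the 2 present regions are separate (no shared area or edge), so areas and boundary lengths simply add and each stays a separate island — area = 184.55 mm²; the cylinder at (0, 13) does not reach this height (z outside [3.5, 25]); Taking the first minus the rest: none of the subtracted shapes is present at this height, so the result so far is unchanged — area = 184.55 mm². At z = 27.25: the cylinder does not reach this height (z outside [0, 20.5]); the cylinder at (12.5, 4.5) is not intersected at this z (z outside [1.5, 6]); the cylinder at (11.5, 5.5): section is a regular 8-gon, circumradius r=3.5 (area = (8/2)·3.500²·sin(360°/8) = 34.65 mm²); Merging all regions: only the r=3.5 cylinder at (11.5, 5.5) is present, so the union is just that shape — area = 34.65 mm²; the cylinder at (0, 13) is not intersected at this z (z outside [3.5, 25]); Subtracting the remaining from the first: none of the subtracted shapes is present at this height, so the result so far is unchanged — area = 34.65 mm². Checking containment: the cross-section at z = 27.25 is a subset of the cross-section at z = 2.25.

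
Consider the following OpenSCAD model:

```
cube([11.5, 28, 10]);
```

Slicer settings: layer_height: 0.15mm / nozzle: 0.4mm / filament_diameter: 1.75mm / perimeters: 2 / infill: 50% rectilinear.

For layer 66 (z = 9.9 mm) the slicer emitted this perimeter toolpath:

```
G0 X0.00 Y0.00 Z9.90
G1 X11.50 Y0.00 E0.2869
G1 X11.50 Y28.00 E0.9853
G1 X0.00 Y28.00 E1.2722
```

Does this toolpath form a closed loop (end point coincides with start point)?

Start point (G0): (0.00, 0.00). End point (last G1): the path does not return to the start — open.

no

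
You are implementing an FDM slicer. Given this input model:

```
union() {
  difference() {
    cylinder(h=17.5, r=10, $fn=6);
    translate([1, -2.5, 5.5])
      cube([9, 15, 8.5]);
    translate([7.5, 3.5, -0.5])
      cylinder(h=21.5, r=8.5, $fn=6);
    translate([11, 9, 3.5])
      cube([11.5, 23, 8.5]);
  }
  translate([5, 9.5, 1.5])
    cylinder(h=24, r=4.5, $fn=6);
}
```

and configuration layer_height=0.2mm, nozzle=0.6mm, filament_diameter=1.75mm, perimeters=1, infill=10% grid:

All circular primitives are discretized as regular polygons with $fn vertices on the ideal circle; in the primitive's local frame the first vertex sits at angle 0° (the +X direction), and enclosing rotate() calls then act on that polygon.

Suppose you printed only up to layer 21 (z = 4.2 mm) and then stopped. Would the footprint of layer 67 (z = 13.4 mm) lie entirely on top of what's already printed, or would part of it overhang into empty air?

entirely on top

Compare the two slices. At z = 4.2: the cylinder: section is a regular 6-gon, circumradius r=10 (area = (6/2)·10.000²·sin(360°/6) = 259.81 mm²); the cube at (1, -2.5) is not intersected at this z (z outside [5.5, 14]); the cylinder at (7.5, 3.5): section is a regular 6-gon, circumradius r=8.5 (area = (6/2)·8.500²·sin(360°/6) = 187.71 mm²); the cube at (11, 9) (footprint 11.5×23) is included at this height (area 264.50 mm²); After the difference (first − rest): starting from the r=10 cylinder (259.81 mm²), the r=8.5 cylinder at (7.5, 3.5) partially overlaps it — only the 88.45 mm² overlap (of its 187.71 mm²) is removed, clipping the outline; the 11.5×23 cube at (11, 9) misses the remaining region (no effect) — area = 171.36 mm²; the r=4.5 cylinder at (5, 9.5) gives a regular 6-gon of circumradius 4.5 (constant along its height) (area = (6/2)·4.500²·sin(360°/6) = 52.61 mm²); Merging all regions: the regions partially overlap — summed areas 223.97 mm² minus the doubly-counted overlap 0.43 mm² gives 223.54 mm² — area = 223.54 mm². At z = 13.4: the cylinder: section is a regular 6-gon, circumradius r=10 (area = (6/2)·10.000²·sin(360°/6) = 259.81 mm²); the 9×15 cube at (1, -2.5) contributes its full rectangle (area 135.00 mm²); the cylinder at (7.5, 3.5): section is a regular 6-gon, circumradius r=8.5 (area = (6/2)·8.500²·sin(360°/6) = 187.71 mm²); the cube at (11, 9) is absent (z outside [3.5, 12]); After the difference (first − rest): starting from the r=10 cylinder (259.81 mm²), the 9×15 cube at (1, -2.5) partially overlaps it — only the 76.99 mm² overlap (of its 135.00 mm²) is removed, clipping the outline; the r=8.5 cylinder at (7.5, 3.5) partially overlaps it — only the 14.15 mm² overlap (of its 187.71 mm²) is removed, clipping the outline — area = 168.67 mm²; the r=4.5 cylinder at (5, 9.5) gives a regular 6-gon of circumradius 4.5 (constant along its height) (area = (6/2)·4.500²·sin(360°/6) = 52.61 mm²); Taking the union: the regions partially overlap — summed areas 221.28 mm² minus the doubly-counted overlap 0.00 mm² gives 221.28 mm² — area = 221.28 mm². Checking containment: the cross-section at z = 13.4 is a subset of the cross-section at z = 4.2.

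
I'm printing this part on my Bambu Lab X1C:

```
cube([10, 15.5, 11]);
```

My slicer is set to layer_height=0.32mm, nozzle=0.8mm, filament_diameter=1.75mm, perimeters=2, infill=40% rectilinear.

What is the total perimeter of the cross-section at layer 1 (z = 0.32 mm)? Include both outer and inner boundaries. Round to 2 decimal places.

51.00 mm

At z = 0.32 mm: the cube (footprint 10×15.5) is included at this height (perimeter 51.00 mm). Overall, the cross-section is a single solid region. Total boundary length (outer) = 51.00 mm.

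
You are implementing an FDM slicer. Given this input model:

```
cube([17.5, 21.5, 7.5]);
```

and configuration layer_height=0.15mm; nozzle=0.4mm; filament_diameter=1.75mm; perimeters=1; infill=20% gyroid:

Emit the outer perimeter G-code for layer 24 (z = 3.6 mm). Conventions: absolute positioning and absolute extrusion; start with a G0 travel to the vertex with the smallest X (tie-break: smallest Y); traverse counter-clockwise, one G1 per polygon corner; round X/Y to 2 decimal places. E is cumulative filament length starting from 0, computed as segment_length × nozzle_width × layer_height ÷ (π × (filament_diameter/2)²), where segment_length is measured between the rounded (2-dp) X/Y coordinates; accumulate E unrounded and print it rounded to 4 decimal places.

At z = 3.6 mm: the cube is present — its section is the full 17.5×21.5 rectangle. The outline is a single polygon with 4 vertices. Extrusion per mm of travel: 0.4 × 0.15 / (π × 0.875²) = 0.024945. Accumulating E over each segment gives final E = 1.9457.

G0 X0.00 Y0.00 Z3.60
G1 X17.50 Y0.00 E0.4365
G1 X17.50 Y21.50 E0.9729
G1 X0.00 Y21.50 E1.4094
G1 X0.00 Y0.00 E1.9457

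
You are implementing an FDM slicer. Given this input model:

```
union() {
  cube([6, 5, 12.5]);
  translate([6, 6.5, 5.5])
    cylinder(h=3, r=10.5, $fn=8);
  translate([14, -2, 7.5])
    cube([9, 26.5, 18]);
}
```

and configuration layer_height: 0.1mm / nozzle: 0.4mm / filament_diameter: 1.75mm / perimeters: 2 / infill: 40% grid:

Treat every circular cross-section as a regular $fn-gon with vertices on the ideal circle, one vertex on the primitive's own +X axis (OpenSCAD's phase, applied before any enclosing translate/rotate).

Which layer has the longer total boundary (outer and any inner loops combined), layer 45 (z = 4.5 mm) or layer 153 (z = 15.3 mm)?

Layer 45 (z = 4.5): the cube (footprint 6×5) is included at this height (perimeter 22.00 mm); the cylinder at (6, 6.5) is not intersected at this z (z outside [5.5, 8.5]); the cube at (14, -2) does not reach this height (z outside [7.5, 25.5]); Combining (union): only the 6×5 cube is present, so the union is just that shape — boundary = 22.00 mm. So its perimeter = 22.00 mm. Layer 153 (z = 15.3): the cube is not intersected at this z (z outside [0, 12.5]); the cylinder at (6, 6.5) does not reach this height (z outside [5.5, 8.5]); the 9×26.5 cube at (14, -2) contributes its full rectangle (perimeter 71.00 mm); Combining (union): only the 9×26.5 cube at (14, -2) is present, so the union is just that shape — boundary = 71.00 mm. So its perimeter = 71.00 mm. Layer 153 is larger (71.00 vs 22.00 mm).

layer 153 (z = 15.3 mm)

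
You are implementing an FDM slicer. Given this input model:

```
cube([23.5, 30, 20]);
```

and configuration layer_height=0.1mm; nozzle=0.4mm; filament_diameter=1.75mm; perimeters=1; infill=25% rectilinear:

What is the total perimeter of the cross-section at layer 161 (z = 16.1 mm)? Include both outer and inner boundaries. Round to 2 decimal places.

107.00 mm

At z = 16.1 mm: the 23.5×30 cube contributes its full rectangle (perimeter 107.00 mm). Overall, the cross-section is a single solid region. Total boundary length (outer) = 107.00 mm.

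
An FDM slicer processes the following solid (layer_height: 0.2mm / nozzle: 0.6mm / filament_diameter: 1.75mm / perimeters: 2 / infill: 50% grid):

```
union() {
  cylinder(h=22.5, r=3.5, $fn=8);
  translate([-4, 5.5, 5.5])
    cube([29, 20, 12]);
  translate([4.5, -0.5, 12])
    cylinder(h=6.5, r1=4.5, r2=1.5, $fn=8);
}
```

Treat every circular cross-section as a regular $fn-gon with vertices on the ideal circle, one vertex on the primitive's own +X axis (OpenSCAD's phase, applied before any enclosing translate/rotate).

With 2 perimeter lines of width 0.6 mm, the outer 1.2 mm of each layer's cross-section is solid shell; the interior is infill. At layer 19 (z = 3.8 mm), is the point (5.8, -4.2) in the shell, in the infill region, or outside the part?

At z = 3.8 mm: the r=3.5 cylinder gives a regular 8-gon of circumradius 3.5 (constant along its height); the cube at (-4, 5.5) is not intersected at this z (z outside [5.5, 17.5]); the cone at (4.5, -0.5) is not intersected at this z (z outside [12, 18.5]); Taking the union: only the r=3.5 cylinder is present, so the union is just that shape — 1 connected region. Overall, the cross-section is a single solid region. The nearest boundary edge runs (-0.00, -3.50)→(2.47, -2.47); distance from the point to it = 3.75 mm. The point is not inside any of the regions above, so it lies outside the cross-section (3.75 mm from the nearest boundary).

outside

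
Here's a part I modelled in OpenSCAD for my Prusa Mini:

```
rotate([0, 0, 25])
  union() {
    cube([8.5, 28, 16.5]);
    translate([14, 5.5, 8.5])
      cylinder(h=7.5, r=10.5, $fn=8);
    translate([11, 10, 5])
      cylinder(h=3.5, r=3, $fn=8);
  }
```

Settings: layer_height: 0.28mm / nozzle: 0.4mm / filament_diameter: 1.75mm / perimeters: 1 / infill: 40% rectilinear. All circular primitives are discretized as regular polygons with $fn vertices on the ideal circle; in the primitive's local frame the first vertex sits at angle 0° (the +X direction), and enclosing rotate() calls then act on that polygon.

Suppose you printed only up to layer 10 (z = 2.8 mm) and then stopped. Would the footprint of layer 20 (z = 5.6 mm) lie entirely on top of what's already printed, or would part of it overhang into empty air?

Compare the two slices. At z = 2.8: the cube (footprint 8.5×28) is included at this height (area 238.00 mm²); the cylinder at (14, 5.5) is not intersected at this z (z outside [8.5, 16]); the cylinder at (11, 10) does not reach this height (z outside [5, 8.5]); Taking the union: only the 8.5×28 cube is present, so the union is just that shape — area = 238.00 mm²; (whole slice rotated 25° about Z — lengths, areas and connectivity unchanged). At z = 5.6: the cube is present — its section is the full 8.5×28 rectangle (area 238.00 mm²); the cylinder at (14, 5.5) does not reach this height (z outside [8.5, 16]); the r=3 cylinder at (11, 10) contributes a regular 8-gon of circumradius 3 (area = (8/2)·3.000²·sin(360°/8) = 25.46 mm²); Taking the union: the regions partially overlap — summed areas 263.46 mm² minus the doubly-counted overlap 0.60 mm² gives 262.85 mm² — area = 262.85 mm²; (rotated 25° about Z; rotation is an isometry so areas/perimeters/island counts are preserved). Checking containment: at z = 5.6 the cross-section extends beyond the z = 2.8 cross-section by about 24.85 mm².

part overhangs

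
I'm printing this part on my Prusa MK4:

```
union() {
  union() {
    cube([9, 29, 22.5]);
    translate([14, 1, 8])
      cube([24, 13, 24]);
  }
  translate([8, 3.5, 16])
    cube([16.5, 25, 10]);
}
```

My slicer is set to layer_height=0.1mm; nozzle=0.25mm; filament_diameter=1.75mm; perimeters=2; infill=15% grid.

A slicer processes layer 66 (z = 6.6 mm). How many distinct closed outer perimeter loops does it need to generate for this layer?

1

At z = 6.6 mm: the cube is present — its section is the full 9×29 rectangle; the cube at (14, 1) does not reach this height (z outside [8, 32]); Combining (union): only the 9×29 cube is present, so the union is just that shape — 1 connected region; the cube at (8, 3.5) does not reach this height (z outside [16, 26]); Merging all regions: only that combined region is present, so the union is just that shape — 1 connected region. The result has 1 disconnected region.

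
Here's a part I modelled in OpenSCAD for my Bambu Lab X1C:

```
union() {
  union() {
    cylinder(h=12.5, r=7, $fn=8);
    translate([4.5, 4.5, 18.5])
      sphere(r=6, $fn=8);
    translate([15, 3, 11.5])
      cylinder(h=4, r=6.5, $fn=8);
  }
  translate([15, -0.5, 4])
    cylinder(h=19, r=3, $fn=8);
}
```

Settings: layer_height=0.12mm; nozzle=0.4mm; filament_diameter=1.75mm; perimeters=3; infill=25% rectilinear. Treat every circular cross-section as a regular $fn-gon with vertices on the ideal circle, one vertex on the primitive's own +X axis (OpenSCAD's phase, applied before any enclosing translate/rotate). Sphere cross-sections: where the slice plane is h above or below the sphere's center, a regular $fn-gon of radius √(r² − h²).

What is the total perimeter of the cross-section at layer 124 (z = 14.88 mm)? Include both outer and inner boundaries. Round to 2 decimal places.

64.99 mm

At z = 14.88 mm: the cylinder does not reach this height (z outside [0, 12.5]); the sphere at (4.5, 4.5): section is a regular 8-gon, circumradius = √(r²−h²) = √(6²−3.62²) = 4.785 (perimeter = 2·8·4.785·sin(180°/8) = 29.30 mm); the r=6.5 cylinder at (15, 3) contributes a regular 8-gon of circumradius 6.5 (perimeter = 2·8·6.500·sin(180°/8) = 39.80 mm); Combining (union): the regions partially overlap (shared area 0.28 mm²), so the edge portions inside another operand are dropped and the merged outline is re-measured after clipping — boundary = 64.99 mm; the r=3 cylinder at (15, -0.5) gives a regular 8-gon of circumradius 3 (constant along its height) (perimeter = 2·8·3.000·sin(180°/8) = 18.37 mm); Combining (union): the r=3 cylinder at (15, -0.5) lies entirely inside the result so far, so the union is just the result so far — boundary = 64.99 mm. Overall, the cross-section is a single solid region. Total boundary length (outer) = 64.99 mm.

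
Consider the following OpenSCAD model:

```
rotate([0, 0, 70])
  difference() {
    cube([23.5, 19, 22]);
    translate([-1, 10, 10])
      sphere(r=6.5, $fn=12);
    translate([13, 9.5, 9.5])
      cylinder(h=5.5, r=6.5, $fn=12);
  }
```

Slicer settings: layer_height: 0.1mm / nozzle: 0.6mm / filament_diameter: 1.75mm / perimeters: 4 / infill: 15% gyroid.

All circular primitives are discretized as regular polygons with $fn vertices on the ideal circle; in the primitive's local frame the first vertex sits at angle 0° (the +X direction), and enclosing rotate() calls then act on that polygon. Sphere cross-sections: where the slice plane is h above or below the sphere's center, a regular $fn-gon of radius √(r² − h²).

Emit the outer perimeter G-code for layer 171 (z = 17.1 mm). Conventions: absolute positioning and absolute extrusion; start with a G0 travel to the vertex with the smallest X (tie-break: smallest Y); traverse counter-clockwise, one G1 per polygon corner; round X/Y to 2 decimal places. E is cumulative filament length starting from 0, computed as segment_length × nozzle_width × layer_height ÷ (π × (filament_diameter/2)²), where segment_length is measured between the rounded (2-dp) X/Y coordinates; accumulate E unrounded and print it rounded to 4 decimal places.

G0 X-17.85 Y6.50 Z17.10
G1 X0.00 Y0.00 E0.4739
G1 X8.04 Y22.08 E1.0600
G1 X-9.82 Y28.58 E1.5341
G1 X-17.85 Y6.50 E2.1202

At z = 17.1 mm: the cube is present — its section is the full 23.5×19 rectangle; the sphere at (-1, 10) is absent (|z−center|=7.100 > r=6.5); the cylinder at (13, 9.5) is absent (z outside [9.5, 15]); After the difference (first − rest): none of the subtracted shapes is present at this height, so the 23.5×19 cube is unchanged — 1 connected region; (rotated 70° about Z; rotation is an isometry so areas/perimeters/island counts are preserved). The outline is a single polygon with 4 vertices. Extrusion per mm of travel: 0.6 × 0.1 / (π × 0.875²) = 0.024945. Accumulating E over each segment gives final E = 2.1202.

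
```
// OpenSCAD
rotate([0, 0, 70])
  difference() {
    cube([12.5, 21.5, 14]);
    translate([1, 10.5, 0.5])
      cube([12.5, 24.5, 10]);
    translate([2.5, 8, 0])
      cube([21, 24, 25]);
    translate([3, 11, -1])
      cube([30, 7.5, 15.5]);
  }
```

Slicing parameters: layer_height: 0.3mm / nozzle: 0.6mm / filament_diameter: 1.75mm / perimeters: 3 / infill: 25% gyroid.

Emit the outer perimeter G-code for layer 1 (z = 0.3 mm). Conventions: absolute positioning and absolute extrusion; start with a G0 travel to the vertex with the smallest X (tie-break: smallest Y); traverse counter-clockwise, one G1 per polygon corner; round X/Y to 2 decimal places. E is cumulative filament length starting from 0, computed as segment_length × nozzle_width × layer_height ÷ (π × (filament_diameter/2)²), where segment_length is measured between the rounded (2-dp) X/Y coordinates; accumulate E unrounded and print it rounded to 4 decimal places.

G0 X-20.20 Y7.35 Z0.30
G1 X0.00 Y0.00 E1.6086
G1 X4.28 Y11.75 E2.5445
G1 X-3.24 Y14.48 E3.1432
G1 X-6.66 Y5.09 E3.8910
G1 X-19.35 Y9.70 E4.9014
G1 X-20.20 Y7.35 E5.0884

At z = 0.3 mm: the cube is present — its section is the full 12.5×21.5 rectangle; the cube at (1, 10.5) does not reach this height (z outside [0.5, 10.5]); the cube at (2.5, 8) (footprint 21×24) is included at this height; the 30×7.5 cube at (3, 11) contributes its full rectangle; Taking the first minus the rest: starting from the 12.5×21.5 cube, the 21×24 cube at (2.5, 8) partially overlaps it — only the 135.00 mm² overlap (of its 504.00 mm²) is removed, clipping the outline; the 30×7.5 cube at (3, 11) misses the remaining region (no effect) — 1 connected region; (rotated 70° about Z; rotation is an isometry so areas/perimeters/island counts are preserved). The outline is a single polygon with 6 vertices. Extrusion per mm of travel: 0.6 × 0.3 / (π × 0.875²) = 0.074835. Accumulating E over each segment gives final E = 5.0884.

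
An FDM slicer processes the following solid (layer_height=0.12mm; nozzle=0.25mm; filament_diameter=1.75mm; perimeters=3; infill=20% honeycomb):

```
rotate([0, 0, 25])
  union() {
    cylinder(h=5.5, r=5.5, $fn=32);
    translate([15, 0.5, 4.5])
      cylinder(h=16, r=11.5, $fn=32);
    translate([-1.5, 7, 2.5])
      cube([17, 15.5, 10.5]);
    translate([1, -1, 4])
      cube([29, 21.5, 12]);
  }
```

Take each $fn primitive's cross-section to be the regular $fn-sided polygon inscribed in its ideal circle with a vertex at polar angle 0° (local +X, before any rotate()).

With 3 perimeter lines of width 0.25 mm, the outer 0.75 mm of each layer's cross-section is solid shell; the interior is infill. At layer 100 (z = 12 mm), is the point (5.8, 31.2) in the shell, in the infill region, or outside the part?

At z = 12 mm: the cylinder is not intersected at this z (z outside [0, 5.5]); the r=11.5 cylinder at (15, 0.5) contributes a regular 32-gon of circumradius 11.5; the 17×15.5 cube at (-1.5, 7) contributes its full rectangle; the 29×21.5 cube at (1, -1) contributes its full rectangle; Combining (union): the regions partially overlap (shared area 436.43 mm²), so overlapping operands fuse into one piece — 1 connected region; (whole slice rotated 25° about Z — lengths, areas and connectivity unchanged). Overall, the cross-section is a single solid region. Undo the 25° rotation: the query point maps to (18.442, 25.826) in the un-rotated model frame. The nearest boundary edge runs (-1.50, 22.50)→(15.50, 22.50); distance from the point to it = 4.44 mm. The point is not inside any of the regions above, so it lies outside the cross-section (4.44 mm from the nearest boundary).

outside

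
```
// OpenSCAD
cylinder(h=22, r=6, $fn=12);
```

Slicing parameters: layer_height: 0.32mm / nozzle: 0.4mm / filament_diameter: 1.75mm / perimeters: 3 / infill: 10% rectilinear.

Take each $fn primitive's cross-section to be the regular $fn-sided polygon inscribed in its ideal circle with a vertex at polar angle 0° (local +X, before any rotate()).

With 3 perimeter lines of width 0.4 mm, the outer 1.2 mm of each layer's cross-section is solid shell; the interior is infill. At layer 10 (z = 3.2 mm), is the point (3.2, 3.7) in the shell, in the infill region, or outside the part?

shell

At z = 3.2 mm: the r=6 cylinder contributes a regular 12-gon of circumradius 6. Overall, the cross-section is a single solid region. The nearest boundary edge runs (5.20, 3.00)→(3.00, 5.20); distance from the point to it = 0.92 mm. The point is inside the cross-section, 0.92 mm from the nearest boundary — within the 1.2 mm shell band (3 × 0.4).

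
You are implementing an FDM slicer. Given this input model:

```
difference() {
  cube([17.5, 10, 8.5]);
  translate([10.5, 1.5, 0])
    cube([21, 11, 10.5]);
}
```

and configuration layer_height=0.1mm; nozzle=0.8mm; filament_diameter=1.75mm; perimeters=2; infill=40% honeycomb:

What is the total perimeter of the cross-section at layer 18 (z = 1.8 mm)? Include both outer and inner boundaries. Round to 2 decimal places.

At z = 1.8 mm: the cube is present — its section is the full 17.5×10 rectangle (perimeter 55.00 mm); the 21×11 cube at (10.5, 1.5) contributes its full rectangle (perimeter 64.00 mm); After the difference (first − rest): starting from the 17.5×10 cube, the 21×11 cube at (10.5, 1.5) partially overlaps it — only the 59.50 mm² overlap (of its 231.00 mm²) is removed, clipping the outline — boundary = 55.00 mm. Overall, the cross-section is a single solid region. Total boundary length (outer) = 55.00 mm.

55.00 mm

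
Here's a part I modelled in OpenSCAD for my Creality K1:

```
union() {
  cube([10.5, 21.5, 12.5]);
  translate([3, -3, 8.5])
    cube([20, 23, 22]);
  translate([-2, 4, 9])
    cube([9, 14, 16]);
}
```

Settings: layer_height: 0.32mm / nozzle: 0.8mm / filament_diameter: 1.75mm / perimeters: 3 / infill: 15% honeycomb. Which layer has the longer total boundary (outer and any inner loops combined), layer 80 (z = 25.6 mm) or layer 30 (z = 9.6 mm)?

layer 30 (z = 9.6 mm)

Layer 80 (z = 25.6): the cube is not intersected at this z (z outside [0, 12.5]); the cube at (3, -3) (footprint 20×23) is included at this height (perimeter 86.00 mm); the cube at (-2, 4) is not intersected at this z (z outside [9, 25]); Merging all regions: only the 20×23 cube at (3, -3) is present, so the union is just that shape — boundary = 86.00 mm. So its perimeter = 86.00 mm. Layer 30 (z = 9.6): the cube (footprint 10.5×21.5) is included at this height (perimeter 64.00 mm); the cube at (3, -3) (footprint 20×23) is included at this height (perimeter 86.00 mm); the cube at (-2, 4) (footprint 9×14) is included at this height (perimeter 46.00 mm); Combining (union): the regions partially overlap (shared area 248.00 mm²), so the edge portions inside another operand are dropped and the merged outline is re-measured after clipping — boundary = 99.00 mm. So its perimeter = 99.00 mm. Layer 30 is larger (99.00 vs 86.00 mm).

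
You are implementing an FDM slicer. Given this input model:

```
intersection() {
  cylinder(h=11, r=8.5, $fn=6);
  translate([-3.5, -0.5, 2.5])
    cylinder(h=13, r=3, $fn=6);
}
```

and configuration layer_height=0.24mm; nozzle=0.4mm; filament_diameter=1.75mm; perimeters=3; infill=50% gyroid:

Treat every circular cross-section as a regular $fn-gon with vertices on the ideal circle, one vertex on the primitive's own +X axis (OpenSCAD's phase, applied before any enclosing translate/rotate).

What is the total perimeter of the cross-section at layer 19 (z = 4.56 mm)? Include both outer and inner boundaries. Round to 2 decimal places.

18.00 mm

At z = 4.56 mm: the cylinder: section is a regular 6-gon, circumradius r=8.5 (perimeter = 2·6·8.500·sin(180°/6) = 51.00 mm); the r=3 cylinder at (-3.5, -0.5) contributes a regular 6-gon of circumradius 3 (perimeter = 2·6·3.000·sin(180°/6) = 18.00 mm); Keeping only the common overlap: the r=3 cylinder at (-3.5, -0.5) lies inside the r=8.5 cylinder, so the common part is the r=3 cylinder at (-3.5, -0.5) itself — boundary = 18.00 mm. Overall, the cross-section is a single solid region. Total boundary length (outer) = 18.00 mm.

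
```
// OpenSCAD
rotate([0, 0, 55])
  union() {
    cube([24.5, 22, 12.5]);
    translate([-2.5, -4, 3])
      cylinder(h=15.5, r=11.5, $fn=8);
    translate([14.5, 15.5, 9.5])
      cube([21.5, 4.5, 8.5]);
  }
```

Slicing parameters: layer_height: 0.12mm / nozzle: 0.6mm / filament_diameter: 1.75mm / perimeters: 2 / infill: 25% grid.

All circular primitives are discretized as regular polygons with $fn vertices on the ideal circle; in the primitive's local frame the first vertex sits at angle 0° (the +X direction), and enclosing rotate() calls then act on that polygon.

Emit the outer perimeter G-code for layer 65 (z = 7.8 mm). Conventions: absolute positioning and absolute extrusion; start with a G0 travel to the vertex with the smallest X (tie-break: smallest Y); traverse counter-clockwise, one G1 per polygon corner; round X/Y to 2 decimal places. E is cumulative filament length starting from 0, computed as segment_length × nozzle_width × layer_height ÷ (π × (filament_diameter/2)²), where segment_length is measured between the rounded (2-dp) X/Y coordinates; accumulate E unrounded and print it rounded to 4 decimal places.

At z = 7.8 mm: the cube (footprint 24.5×22) is included at this height; the r=11.5 cylinder at (-2.5, -4) gives a regular 8-gon of circumradius 11.5 (constant along its height); the cube at (14.5, 15.5) is not intersected at this z (z outside [9.5, 18]); Taking the union: the regions partially overlap (shared area 33.37 mm²), so overlapping operands fuse into one piece — 1 connected region; (whole slice rotated 55° about Z — lengths, areas and connectivity unchanged). The outline is a single polygon with 12 vertices. Extrusion per mm of travel: 0.6 × 0.12 / (π × 0.875²) = 0.029934. Accumulating E over each segment gives final E = 4.1616.

G0 X-18.02 Y12.62 Z7.80
G1 X-5.30 Y3.71 E0.4649
G1 X-7.58 Y2.25 E0.5459
G1 X-9.48 Y-6.34 E0.8093
G1 X-4.75 Y-13.76 E1.0727
G1 X3.84 Y-15.67 E1.3361
G1 X11.26 Y-10.94 E1.5995
G1 X13.17 Y-2.35 E1.8629
G1 X8.44 Y5.08 E2.1266
G1 X4.21 Y6.02 E2.2563
G1 X14.05 Y20.07 E2.7697
G1 X-3.97 Y32.69 E3.4283
G1 X-18.02 Y12.62 E4.1616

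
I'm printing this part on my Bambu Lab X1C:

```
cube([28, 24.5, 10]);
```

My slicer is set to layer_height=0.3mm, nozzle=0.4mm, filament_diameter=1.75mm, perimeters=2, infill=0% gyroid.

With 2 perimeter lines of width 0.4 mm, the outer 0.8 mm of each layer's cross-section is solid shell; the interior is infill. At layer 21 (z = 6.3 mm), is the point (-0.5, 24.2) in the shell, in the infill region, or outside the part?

outside

At z = 6.3 mm: the cube (footprint 28×24.5) is included at this height. Overall, the cross-section is a single solid region. The nearest boundary edge runs (0.00, 24.50)→(0.00, 0.00); distance from the point to it = 0.50 mm. The point is not inside any of the regions above, so it lies outside the cross-section (0.50 mm from the nearest boundary).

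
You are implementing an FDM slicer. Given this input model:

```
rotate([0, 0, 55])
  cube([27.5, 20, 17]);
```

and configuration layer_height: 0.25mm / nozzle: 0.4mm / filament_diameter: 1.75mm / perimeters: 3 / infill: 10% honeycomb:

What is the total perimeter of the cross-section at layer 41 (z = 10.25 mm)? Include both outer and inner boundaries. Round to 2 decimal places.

At z = 10.25 mm: the cube is present — its section is the full 27.5×20 rectangle (perimeter 95.00 mm); (rotated 55° about Z; rotation is an isometry so areas/perimeters/island counts are preserved). Overall, the cross-section is a single solid region. Total boundary length (outer) = 95.00 mm.

95.00 mm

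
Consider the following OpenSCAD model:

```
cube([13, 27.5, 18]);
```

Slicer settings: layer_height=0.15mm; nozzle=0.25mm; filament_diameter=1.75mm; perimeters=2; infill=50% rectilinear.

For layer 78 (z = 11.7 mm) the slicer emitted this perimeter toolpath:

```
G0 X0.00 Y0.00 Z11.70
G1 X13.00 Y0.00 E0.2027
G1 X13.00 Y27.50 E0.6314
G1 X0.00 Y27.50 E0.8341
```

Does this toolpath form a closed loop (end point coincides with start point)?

no

Start point (G0): (0.00, 0.00). End point (last G1): the path does not return to the start — open.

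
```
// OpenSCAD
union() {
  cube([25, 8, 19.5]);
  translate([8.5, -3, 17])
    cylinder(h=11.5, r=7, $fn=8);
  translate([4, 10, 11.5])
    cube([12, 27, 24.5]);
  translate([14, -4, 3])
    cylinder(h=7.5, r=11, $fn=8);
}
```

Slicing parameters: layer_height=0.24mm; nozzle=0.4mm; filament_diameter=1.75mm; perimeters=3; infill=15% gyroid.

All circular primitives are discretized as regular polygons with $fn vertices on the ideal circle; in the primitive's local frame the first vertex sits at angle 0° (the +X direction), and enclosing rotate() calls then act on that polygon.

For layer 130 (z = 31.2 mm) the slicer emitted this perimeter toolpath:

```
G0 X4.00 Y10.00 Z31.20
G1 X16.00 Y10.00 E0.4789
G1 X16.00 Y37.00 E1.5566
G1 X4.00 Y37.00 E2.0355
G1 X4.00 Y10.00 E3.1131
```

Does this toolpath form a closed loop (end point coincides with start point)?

Start point (G0): (4.00, 10.00). End point (last G1): the path returns to the start — closed.

yes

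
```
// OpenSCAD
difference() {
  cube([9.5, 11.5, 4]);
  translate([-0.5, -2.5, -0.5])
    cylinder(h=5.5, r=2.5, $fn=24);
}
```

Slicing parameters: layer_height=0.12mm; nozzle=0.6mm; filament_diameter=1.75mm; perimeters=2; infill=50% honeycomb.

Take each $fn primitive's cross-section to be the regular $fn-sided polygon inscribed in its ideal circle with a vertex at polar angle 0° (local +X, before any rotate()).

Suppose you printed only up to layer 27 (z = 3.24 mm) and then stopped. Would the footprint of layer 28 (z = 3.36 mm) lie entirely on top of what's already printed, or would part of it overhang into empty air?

entirely on top

Compare the two slices. At z = 3.24: the cube (footprint 9.5×11.5) is included at this height (area 109.25 mm²); the cylinder at (-0.5, -2.5): section is a regular 24-gon, circumradius r=2.5 (area = (24/2)·2.500²·sin(360°/24) = 19.41 mm²); Taking the first minus the rest: starting from the 9.5×11.5 cube (109.25 mm²), the r=2.5 cylinder at (-0.5, -2.5) misses the remaining region (no effect) — area = 109.25 mm². At z = 3.36: the cube (footprint 9.5×11.5) is included at this height (area 109.25 mm²); the r=2.5 cylinder at (-0.5, -2.5) contributes a regular 24-gon of circumradius 2.5 (area = (24/2)·2.500²·sin(360°/24) = 19.41 mm²); Taking the first minus the rest: starting from the 9.5×11.5 cube (109.25 mm²), the r=2.5 cylinder at (-0.5, -2.5) misses the remaining region (no effect) — area = 109.25 mm². Checking containment: the cross-section at z = 3.36 is a subset of the cross-section at z = 3.24.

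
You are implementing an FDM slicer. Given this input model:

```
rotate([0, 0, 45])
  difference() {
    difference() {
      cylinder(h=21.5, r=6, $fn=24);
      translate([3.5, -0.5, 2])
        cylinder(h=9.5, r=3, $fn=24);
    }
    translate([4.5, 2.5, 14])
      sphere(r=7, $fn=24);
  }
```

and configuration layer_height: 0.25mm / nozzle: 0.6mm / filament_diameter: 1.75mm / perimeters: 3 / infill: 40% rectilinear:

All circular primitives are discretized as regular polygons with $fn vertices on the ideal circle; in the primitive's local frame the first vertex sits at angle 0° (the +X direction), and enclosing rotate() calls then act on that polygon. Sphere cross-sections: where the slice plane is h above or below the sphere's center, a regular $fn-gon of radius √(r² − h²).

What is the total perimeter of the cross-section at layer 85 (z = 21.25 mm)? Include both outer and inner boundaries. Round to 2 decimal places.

At z = 21.25 mm: the r=6 cylinder contributes a regular 24-gon of circumradius 6 (perimeter = 2·24·6.000·sin(180°/24) = 37.59 mm); the cylinder at (3.5, -0.5) is absent (z outside [2, 11.5]); Subtracting the remaining from the first: none of the subtracted shapes is present at this height, so the r=6 cylinder is unchanged — boundary = 37.59 mm; the sphere at (4.5, 2.5) is not intersected at this z (|z−center|=7.250 > r=7); Taking the first minus the rest: none of the subtracted shapes is present at this height, so the result so far is unchanged — boundary = 37.59 mm; (whole slice rotated 45° about Z — lengths, areas and connectivity unchanged). Overall, the cross-section is a single solid region. Total boundary length (outer) = 37.59 mm.

37.59 mm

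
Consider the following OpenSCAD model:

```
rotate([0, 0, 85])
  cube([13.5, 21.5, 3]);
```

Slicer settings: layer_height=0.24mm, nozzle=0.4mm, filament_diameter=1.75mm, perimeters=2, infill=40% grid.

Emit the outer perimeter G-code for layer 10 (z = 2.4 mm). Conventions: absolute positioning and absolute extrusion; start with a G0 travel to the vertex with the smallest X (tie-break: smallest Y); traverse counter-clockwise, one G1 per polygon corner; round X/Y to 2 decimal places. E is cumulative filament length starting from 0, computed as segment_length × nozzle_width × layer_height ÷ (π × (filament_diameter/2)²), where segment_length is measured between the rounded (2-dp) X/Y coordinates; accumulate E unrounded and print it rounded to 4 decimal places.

At z = 2.4 mm: the cube is present — its section is the full 13.5×21.5 rectangle; (whole slice rotated 85° about Z — lengths, areas and connectivity unchanged). The outline is a single polygon with 4 vertices. Extrusion per mm of travel: 0.4 × 0.24 / (π × 0.875²) = 0.039912. Accumulating E over each segment gives final E = 2.7941.

G0 X-21.42 Y1.87 Z2.40
G1 X0.00 Y0.00 E0.8582
G1 X1.18 Y13.45 E1.3971
G1 X-20.24 Y15.32 E2.2552
G1 X-21.42 Y1.87 E2.7941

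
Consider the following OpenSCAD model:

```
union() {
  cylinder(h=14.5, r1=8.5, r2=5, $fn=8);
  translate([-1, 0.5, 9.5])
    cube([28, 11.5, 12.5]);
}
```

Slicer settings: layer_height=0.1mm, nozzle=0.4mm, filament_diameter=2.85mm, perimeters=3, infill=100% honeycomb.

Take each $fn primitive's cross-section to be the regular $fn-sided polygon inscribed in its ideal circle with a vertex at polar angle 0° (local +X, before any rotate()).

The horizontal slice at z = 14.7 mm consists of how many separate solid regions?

1

At z = 14.7 mm: the cone is absent (z outside [0, 14.5]); the cube at (-1, 0.5) is present — its section is the full 28×11.5 rectangle; Taking the union: only the 28×11.5 cube at (-1, 0.5) is present, so the union is just that shape — 1 connected region. The result has 1 disconnected region.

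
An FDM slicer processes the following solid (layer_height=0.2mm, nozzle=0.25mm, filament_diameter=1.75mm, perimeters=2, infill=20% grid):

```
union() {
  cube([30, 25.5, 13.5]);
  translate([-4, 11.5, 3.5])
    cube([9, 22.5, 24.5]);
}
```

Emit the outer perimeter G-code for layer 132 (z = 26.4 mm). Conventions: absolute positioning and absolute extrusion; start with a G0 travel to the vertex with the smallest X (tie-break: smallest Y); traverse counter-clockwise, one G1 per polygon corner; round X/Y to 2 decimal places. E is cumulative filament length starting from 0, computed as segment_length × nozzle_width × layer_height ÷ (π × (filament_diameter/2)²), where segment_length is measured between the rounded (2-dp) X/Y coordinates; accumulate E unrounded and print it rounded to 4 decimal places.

G0 X-4.00 Y11.50 Z26.40
G1 X5.00 Y11.50 E0.1871
G1 X5.00 Y34.00 E0.6548
G1 X-4.00 Y34.00 E0.8419
G1 X-4.00 Y11.50 E1.3096

At z = 26.4 mm: the cube is absent (z outside [0, 13.5]); the cube at (-4, 11.5) is present — its section is the full 9×22.5 rectangle; Merging all regions: only the 9×22.5 cube at (-4, 11.5) is present, so the union is just that shape — 1 connected region. The outline is a single polygon with 4 vertices. Extrusion per mm of travel: 0.25 × 0.2 / (π × 0.875²) = 0.020788. Accumulating E over each segment gives final E = 1.3096.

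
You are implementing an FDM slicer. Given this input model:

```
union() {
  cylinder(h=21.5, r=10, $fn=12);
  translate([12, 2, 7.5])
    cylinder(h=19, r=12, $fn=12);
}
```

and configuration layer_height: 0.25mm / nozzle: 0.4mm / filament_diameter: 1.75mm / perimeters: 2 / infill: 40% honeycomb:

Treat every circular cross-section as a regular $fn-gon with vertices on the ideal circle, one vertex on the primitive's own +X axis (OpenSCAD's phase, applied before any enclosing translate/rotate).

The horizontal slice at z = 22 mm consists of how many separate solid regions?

At z = 22 mm: the cylinder does not reach this height (z outside [0, 21.5]); the r=12 cylinder at (12, 2) gives a regular 12-gon of circumradius 12 (constant along its height); Merging all regions: only the r=12 cylinder at (12, 2) is present, so the union is just that shape — 1 connected region. The result has 1 disconnected region.

1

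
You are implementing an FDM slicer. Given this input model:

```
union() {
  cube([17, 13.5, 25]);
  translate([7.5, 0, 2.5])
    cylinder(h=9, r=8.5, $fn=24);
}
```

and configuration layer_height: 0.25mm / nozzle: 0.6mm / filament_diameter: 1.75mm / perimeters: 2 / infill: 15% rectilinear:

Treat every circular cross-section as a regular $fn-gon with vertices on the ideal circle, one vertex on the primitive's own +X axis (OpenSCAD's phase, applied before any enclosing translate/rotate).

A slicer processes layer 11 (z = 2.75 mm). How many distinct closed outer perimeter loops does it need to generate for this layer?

1

At z = 2.75 mm: the 17×13.5 cube contributes its full rectangle; the cylinder at (7.5, 0): section is a regular 24-gon, circumradius r=8.5; Taking the union: the regions partially overlap (shared area 109.71 mm²), so overlapping operands fuse into one piece — 1 connected region. The result has 1 disconnected region.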